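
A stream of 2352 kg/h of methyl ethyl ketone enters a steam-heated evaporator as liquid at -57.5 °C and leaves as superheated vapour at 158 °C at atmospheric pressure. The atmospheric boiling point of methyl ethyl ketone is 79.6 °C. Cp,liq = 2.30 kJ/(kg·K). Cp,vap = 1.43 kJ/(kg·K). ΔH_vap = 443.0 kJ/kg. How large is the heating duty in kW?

Q = 569 kW

liquid -57.5→79.6 °C: 315.33 kJ/kg
vaporisation at 79.6 °C: 443 kJ/kg
vapour 79.6→158 °C: 112.11 kJ/kg
Δh = 315.33 + 443 + 112.11 = 870.44 kJ/kg
Q = ṁ·Δh = 2352 kg/h × 870.44 kJ/kg = 2.0473e+06 kJ/h
|Q| = 568.69 kW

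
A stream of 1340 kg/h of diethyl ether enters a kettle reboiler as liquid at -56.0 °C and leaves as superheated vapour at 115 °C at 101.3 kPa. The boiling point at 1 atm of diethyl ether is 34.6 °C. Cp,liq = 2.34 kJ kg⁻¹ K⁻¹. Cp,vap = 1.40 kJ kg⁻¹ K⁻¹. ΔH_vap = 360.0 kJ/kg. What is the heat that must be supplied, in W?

liquid -56.0→34.6 °C: 212 kJ/kg
vaporisation at 34.6 °C: 360 kJ/kg
vapour 34.6→115 °C: 112.56 kJ/kg
Δh = 212 + 360 + 112.56 = 684.56 kJ/kg
Q = ṁ·Δh = 1340 kg/h × 684.56 kJ/kg = 917320 kJ/h
|Q| = 254.81 kW = 254810 W

Q = 255000 W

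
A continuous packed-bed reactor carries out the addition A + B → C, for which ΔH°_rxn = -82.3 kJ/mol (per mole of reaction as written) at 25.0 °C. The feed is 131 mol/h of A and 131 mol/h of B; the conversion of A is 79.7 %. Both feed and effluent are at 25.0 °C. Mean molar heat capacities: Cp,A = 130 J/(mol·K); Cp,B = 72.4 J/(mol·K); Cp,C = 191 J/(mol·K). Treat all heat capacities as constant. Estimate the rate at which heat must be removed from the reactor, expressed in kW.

Q_out = 2.39 kW

Extent of reaction ξ = 0.797 × 131 = 104.41 mol/h
Reaction term: ξ·ΔH°_rxn = 104.41 × -82.3 = -8592.7 kJ/h
Q = ΔH = -8592.7 kJ/h = -2.3869 kW
Heat removed = 2.3869 kW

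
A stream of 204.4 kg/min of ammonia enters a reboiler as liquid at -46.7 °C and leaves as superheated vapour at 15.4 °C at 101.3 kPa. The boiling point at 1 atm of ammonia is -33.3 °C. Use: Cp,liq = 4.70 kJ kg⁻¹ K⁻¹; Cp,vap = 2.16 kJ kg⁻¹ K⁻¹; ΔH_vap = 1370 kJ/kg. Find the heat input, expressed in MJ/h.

Q = 18900 MJ/h

liquid -46.7→-33.3 °C: 62.98 kJ/kg
vaporisation at -33.3 °C: 1370 kJ/kg
vapour -33.3→15.4 °C: 105.19 kJ/kg
Δh = 62.98 + 1370 + 105.19 = 1538.2 kJ/kg
Q = ṁ·Δh = 204.4 kg/min × 1538.2 kJ/kg = 314400 kJ/min
|Q| = 5240 kW = 18864 MJ/h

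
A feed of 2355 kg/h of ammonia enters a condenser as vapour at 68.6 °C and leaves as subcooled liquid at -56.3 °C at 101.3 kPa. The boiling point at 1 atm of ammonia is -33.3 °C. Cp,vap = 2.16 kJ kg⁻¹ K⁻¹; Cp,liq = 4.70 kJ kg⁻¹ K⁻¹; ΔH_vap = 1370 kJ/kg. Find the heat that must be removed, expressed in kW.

vapour 68.6→-33.3 °C: -220.1 kJ/kg
condensation at -33.3 °C: -1370 kJ/kg
liquid -33.3→-56.3 °C: -108.1 kJ/kg
Δh = -220.1 + -1370 + -108.1 = -1698.2 kJ/kg
Q = ṁ·Δh = 2355 kg/h × -1698.2 kJ/kg = -3.9993e+06 kJ/h
|Q| = 1110.9 kW

Q_c = 1110 kW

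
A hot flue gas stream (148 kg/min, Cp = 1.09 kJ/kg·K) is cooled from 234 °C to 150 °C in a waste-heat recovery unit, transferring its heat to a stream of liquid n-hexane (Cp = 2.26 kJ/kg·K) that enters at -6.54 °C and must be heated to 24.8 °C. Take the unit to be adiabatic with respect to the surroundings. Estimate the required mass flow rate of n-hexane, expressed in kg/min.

ṁ_c = 191 kg/min

Heat released by hot stream: Q = 148 × 1.09 × (234 − 150) = 13551 kJ/min
Energy balance on cold side (adiabatic exchanger): Q = ṁ_c·Cp_c·(T_c,out − T_c,in)
ṁ_c = 13551 / [2.26 × (24.8 − -6.54)] = 191.32 kg/min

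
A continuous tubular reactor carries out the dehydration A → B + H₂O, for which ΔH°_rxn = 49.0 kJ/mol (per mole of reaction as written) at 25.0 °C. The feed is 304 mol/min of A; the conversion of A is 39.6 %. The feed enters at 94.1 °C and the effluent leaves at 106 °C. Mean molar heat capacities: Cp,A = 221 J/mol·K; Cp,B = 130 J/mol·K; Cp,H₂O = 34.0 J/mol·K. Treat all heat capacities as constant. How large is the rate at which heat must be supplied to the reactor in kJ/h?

Extent of reaction ξ = 0.396 × 304 = 120.38 mol/min
Reaction term: ξ·ΔH°_rxn = 120.38 × 49.0 = 5898.8 kJ/min
Sensible, feed 94.1→25 °C: -4642.4 kJ/min
Outlet flows (mol/min): A 183.62, B 120.38, H₂O 120.38
Sensible, products 25→106 °C: 4886.1 kJ/min
Q = ΔH = 6142.5 kJ/min = 102.37 kW
Heat supplied = 368550 kJ/h

Q_in = 369000 kJ/h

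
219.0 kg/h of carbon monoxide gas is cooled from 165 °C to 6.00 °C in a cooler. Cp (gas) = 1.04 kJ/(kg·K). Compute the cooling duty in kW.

Q_c = 10.1 kW

Q = ṁ·Cp·ΔT = 219.0 × 1.04 × (6.00 − 165) = -36214 kJ/h
Converting: 36214 / 3600 s = 10.059 kW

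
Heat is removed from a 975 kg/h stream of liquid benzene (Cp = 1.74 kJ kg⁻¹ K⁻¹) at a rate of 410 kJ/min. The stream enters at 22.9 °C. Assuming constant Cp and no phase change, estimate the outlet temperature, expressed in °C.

Q = 410 kJ/min = 24600 kJ/h
ΔT = Q/(ṁ·Cp) = 24600/(975×1.74) = 14.5 K
T_out = 22.9 − 14.5 = 8.3996 °C

T_out = 8.40 °C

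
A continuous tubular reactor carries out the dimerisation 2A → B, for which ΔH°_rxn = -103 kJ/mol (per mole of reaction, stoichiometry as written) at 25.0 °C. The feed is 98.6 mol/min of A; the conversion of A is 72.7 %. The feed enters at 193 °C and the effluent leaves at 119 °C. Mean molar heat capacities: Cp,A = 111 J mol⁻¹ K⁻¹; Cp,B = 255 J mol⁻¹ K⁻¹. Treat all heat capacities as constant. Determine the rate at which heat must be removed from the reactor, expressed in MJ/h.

Q_out = 263 MJ/h

Extent of reaction ξ = 0.727 × 98.6 / 2 = 35.841 mol/min
Reaction term: ξ·ΔH°_rxn = 35.841 × -103 = -3691.6 kJ/min
Sensible, feed 193→25 °C: -1838.7 kJ/min
Outlet flows (mol/min): A 26.918, B 35.841
Sensible, products 25→119 °C: 1140 kJ/min
Q = ΔH = -4390.4 kJ/min = -73.173 kW
Heat removed = 263.42 MJ/h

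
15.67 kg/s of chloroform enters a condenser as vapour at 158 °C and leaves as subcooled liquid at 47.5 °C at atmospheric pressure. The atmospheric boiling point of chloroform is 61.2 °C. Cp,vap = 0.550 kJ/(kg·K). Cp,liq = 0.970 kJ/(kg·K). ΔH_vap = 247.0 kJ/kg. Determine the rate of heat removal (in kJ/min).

vapour 158→61.2 °C: -53.24 kJ/kg
condensation at 61.2 °C: -247 kJ/kg
liquid 61.2→47.5 °C: -13.289 kJ/kg
Δh = -53.24 + -247 + -13.289 = -313.53 kJ/kg
Q = ṁ·Δh = 15.67 kg/s × -313.53 kJ/kg = -4913 kJ/s
|Q| = 4913 kW = 294780 kJ/min

Q_c = 295000 kJ/min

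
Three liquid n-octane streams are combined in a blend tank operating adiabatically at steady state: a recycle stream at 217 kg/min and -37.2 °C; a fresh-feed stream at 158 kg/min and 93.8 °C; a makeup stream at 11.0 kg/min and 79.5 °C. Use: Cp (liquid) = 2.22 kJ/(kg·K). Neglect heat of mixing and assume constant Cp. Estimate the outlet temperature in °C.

T_out = 19.7 °C

No heat crosses the boundary, so H_out = H_in.
Σ ṁᵢCp,ᵢTᵢ = 217×2.22×-37.2 + 158×2.22×93.8 + 11.0×2.22×79.5 = 16922
Σ ṁᵢCp,ᵢ = 217×2.22 + 158×2.22 + 11.0×2.22 = 856.92
T_out = 16922 / 856.92 = 19.747 °C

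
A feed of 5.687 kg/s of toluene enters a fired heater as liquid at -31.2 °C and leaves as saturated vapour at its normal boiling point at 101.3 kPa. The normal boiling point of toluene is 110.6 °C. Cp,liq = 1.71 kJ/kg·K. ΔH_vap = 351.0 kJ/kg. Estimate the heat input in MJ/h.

Q = 12200 MJ/h

liquid -31.2→110.6 °C: 242.48 kJ/kg
vaporisation at 110.6 °C: 351 kJ/kg
Δh = 242.48 + 351 = 593.48 kJ/kg
Q = ṁ·Δh = 5.687 kg/s × 593.48 kJ/kg = 3375.1 kJ/s
|Q| = 3375.1 kW = 12150 MJ/h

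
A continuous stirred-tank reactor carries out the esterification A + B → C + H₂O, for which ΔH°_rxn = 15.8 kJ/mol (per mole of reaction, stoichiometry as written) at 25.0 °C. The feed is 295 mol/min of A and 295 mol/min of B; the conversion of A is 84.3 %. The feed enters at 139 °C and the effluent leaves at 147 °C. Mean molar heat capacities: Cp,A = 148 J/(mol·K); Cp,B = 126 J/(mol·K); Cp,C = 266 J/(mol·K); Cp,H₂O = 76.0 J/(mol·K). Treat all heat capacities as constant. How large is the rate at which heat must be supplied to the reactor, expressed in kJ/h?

Extent of reaction ξ = 0.843 × 295 = 248.69 mol/min
Reaction term: ξ·ΔH°_rxn = 248.69 × 15.8 = 3929.2 kJ/min
Sensible, feed 139→25 °C: -9214.6 kJ/min
Outlet flows (mol/min): A 46.315, B 46.315, C 248.69, H₂O 248.69
Sensible, products 25→147 °C: 11924 kJ/min
Q = ΔH = 6639 kJ/min = 110.65 kW
Heat supplied = 398340 kJ/h

Q_in = 398000 kJ/h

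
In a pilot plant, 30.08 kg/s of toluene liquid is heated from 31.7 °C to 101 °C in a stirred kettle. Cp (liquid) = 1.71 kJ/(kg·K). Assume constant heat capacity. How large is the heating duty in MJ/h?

Q = 12800 MJ/h

Q = ṁ·Cp·ΔT = 30.08 × 1.71 × (101 − 31.7) = 3564.6 kJ/s
Heating duty = 12832 MJ/h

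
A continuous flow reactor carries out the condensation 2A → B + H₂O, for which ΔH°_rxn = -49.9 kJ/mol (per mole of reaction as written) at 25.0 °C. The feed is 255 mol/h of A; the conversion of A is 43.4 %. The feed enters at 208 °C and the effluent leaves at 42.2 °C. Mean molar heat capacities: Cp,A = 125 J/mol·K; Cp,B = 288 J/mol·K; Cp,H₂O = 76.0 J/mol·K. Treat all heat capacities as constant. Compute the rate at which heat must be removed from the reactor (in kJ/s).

Extent of reaction ξ = 0.434 × 255 / 2 = 55.335 mol/h
Reaction term: ξ·ΔH°_rxn = 55.335 × -49.9 = -2761.2 kJ/h
Sensible, feed 208→25 °C: -5833.1 kJ/h
Outlet flows (mol/h): A 144.33, B 55.335, H₂O 55.335
Sensible, products 25→42.2 °C: 656.75 kJ/h
Q = ΔH = -7937.6 kJ/h = -2.2049 kW
Heat removed = 2.2049 kJ/s

Q_out = 2.20 kJ/s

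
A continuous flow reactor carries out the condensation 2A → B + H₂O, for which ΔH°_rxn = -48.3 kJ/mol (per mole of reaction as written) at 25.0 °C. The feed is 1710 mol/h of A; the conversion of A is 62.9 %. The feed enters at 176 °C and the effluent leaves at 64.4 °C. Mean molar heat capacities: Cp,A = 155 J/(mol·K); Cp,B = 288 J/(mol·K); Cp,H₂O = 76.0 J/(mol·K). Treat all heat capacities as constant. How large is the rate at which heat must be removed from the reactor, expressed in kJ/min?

Extent of reaction ξ = 0.629 × 1710 / 2 = 537.79 mol/h
Reaction term: ξ·ΔH°_rxn = 537.79 × -48.3 = -25975 kJ/h
Sensible, feed 176→25 °C: -40023 kJ/h
Outlet flows (mol/h): A 634.41, B 537.79, H₂O 537.79
Sensible, products 25→64.4 °C: 11587 kJ/h
Q = ΔH = -54411 kJ/h = -15.114 kW
Heat removed = 906.85 kJ/min

Q_out = 907 kJ/min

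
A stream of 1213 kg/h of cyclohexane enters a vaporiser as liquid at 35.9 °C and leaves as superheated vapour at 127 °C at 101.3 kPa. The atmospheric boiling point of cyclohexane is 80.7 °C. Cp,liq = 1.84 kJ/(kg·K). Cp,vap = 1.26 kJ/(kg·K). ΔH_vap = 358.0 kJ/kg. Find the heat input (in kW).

liquid 35.9→80.7 °C: 82.432 kJ/kg
vaporisation at 80.7 °C: 358 kJ/kg
vapour 80.7→127 °C: 58.338 kJ/kg
Δh = 82.432 + 358 + 58.338 = 498.77 kJ/kg
Q = ṁ·Δh = 1213 kg/h × 498.77 kJ/kg = 605010 kJ/h
|Q| = 168.06 kW

Q = 168 kW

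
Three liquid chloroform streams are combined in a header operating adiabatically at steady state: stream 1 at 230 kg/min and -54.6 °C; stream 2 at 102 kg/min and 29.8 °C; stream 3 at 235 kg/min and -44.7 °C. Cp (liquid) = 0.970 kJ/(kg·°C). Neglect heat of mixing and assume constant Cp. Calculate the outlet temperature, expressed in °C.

T_out = -35.3 °C

No heat crosses the boundary, so H_out = H_in.
T_out = Σ ṁᵢCp,ᵢTᵢ / Σ ṁᵢCp,ᵢ
      = -19422 / 549.99 = -35.314 °C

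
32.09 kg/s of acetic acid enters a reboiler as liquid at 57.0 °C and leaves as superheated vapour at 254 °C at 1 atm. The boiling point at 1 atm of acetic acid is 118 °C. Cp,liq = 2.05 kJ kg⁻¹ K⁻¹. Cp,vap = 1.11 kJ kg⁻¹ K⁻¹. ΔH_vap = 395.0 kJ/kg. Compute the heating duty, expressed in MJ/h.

liquid 57.0→118 °C: 125.05 kJ/kg
vaporisation at 118 °C: 395 kJ/kg
vapour 118→254 °C: 150.96 kJ/kg
Δh = 125.05 + 395 + 150.96 = 671.01 kJ/kg
Q = ṁ·Δh = 32.09 kg/s × 671.01 kJ/kg = 21533 kJ/s
|Q| = 21533 kW = 77518 MJ/h

Q = 77500 MJ/h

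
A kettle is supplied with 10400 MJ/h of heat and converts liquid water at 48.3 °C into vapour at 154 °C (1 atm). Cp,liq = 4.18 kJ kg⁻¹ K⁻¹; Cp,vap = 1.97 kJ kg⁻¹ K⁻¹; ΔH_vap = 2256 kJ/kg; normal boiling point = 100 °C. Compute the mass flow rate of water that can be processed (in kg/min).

ṁ = 67.2 kg/min

Δh = 4.18×(100−48.3) + 2256 + 1.97×(154−100) = 2578.5 kJ/kg
Q = 10400 MJ/h = 2888.9 kJ/s = 173330 kJ/min
ṁ = Q/Δh = 173330 / 2578.5 = 67.223 kg/min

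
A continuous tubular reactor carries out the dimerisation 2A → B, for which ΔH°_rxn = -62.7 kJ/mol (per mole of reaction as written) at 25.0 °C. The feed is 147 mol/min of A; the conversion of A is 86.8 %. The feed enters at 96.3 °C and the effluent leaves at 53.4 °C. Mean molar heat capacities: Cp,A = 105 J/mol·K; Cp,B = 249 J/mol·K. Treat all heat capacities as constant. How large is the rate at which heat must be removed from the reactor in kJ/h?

Extent of reaction ξ = 0.868 × 147 / 2 = 63.798 mol/min
Reaction term: ξ·ΔH°_rxn = 63.798 × -62.7 = -4000.1 kJ/min
Sensible, feed 96.3→25 °C: -1100.5 kJ/min
Outlet flows (mol/min): A 19.404, B 63.798
Sensible, products 25→53.4 °C: 509.02 kJ/min
Q = ΔH = -4591.6 kJ/min = -76.527 kW
Heat removed = 275500 kJ/h

Q_out = 275000 kJ/h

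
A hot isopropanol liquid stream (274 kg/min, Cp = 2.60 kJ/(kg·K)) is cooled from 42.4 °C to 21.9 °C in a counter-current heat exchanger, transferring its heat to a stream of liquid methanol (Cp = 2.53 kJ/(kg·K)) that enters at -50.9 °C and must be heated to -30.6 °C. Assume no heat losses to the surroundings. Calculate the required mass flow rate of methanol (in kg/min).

ṁ_c = 284 kg/min

Heat released by hot stream: Q = 274 × 2.60 × (42.4 − 21.9) = 14604 kJ/min
Energy balance on cold side (adiabatic exchanger): Q = ṁ_c·Cp_c·(T_c,out − T_c,in)
ṁ_c = 14604 / [2.53 × (-30.6 − -50.9)] = 284.36 kg/min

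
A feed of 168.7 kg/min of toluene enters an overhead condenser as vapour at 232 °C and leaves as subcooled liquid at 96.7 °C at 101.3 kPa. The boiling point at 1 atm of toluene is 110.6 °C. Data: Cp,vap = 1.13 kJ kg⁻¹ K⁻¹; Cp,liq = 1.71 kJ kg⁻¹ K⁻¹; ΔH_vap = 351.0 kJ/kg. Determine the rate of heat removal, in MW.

vapour 232→110.6 °C: -137.18 kJ/kg
condensation at 110.6 °C: -351 kJ/kg
liquid 110.6→96.7 °C: -23.769 kJ/kg
Δh = -137.18 + -351 + -23.769 = -511.95 kJ/kg
Q = ṁ·Δh = 168.7 kg/min × -511.95 kJ/kg = -86366 kJ/min
|Q| = 1439.4 kW = 1.4394 MW

Q_c = 1.44 MW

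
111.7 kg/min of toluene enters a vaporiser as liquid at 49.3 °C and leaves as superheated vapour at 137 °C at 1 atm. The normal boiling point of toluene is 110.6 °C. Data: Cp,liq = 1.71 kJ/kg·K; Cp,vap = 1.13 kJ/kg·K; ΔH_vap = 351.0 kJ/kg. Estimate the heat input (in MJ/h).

liquid 49.3→110.6 °C: 104.82 kJ/kg
vaporisation at 110.6 °C: 351 kJ/kg
vapour 110.6→137 °C: 29.832 kJ/kg
Δh = 104.82 + 351 + 29.832 = 485.65 kJ/kg
Q = ṁ·Δh = 111.7 kg/min × 485.65 kJ/kg = 54248 kJ/min
|Q| = 904.13 kW = 3254.9 MJ/h

Q = 3250 MJ/h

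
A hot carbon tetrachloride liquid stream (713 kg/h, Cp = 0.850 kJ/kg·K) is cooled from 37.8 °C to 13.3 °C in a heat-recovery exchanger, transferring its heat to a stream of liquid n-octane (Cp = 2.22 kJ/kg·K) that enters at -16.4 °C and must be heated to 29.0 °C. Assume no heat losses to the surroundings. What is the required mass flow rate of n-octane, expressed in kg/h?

Heat released by hot stream: Q = 713 × 0.850 × (37.8 − 13.3) = 14848 kJ/h
Energy balance on cold side (adiabatic exchanger): Q = ṁ_c·Cp_c·(T_c,out − T_c,in)
ṁ_c = 14848 / [2.22 × (29.0 − -16.4)] = 147.32 kg/h

ṁ_c = 147 kg/h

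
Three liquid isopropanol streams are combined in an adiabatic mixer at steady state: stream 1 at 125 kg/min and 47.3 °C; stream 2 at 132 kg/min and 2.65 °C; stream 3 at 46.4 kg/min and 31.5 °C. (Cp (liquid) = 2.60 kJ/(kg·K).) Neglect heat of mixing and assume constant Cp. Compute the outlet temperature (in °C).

Adiabatic, steady state ⇒ Σ ṁᵢCp,ᵢ(T_out − Tᵢ) = 0
Σ ṁᵢCp,ᵢTᵢ = 125×2.60×47.3 + 132×2.60×2.65 + 46.4×2.60×31.5 = 20082
Σ ṁᵢCp,ᵢ = 125×2.60 + 132×2.60 + 46.4×2.60 = 788.84
T_out = 20082 / 788.84 = 25.458 °C

T_out = 25.5 °C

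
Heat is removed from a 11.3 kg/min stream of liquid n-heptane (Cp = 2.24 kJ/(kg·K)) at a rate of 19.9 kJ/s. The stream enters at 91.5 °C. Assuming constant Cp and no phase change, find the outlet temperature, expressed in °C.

T_out = 44.3 °C

Q = 19.9 kJ/s = 1194 kJ/min
ΔT = Q/(ṁ·Cp) = 1194/(11.3×2.24) = 47.171 K
T_out = 91.5 − 47.171 = 44.329 °C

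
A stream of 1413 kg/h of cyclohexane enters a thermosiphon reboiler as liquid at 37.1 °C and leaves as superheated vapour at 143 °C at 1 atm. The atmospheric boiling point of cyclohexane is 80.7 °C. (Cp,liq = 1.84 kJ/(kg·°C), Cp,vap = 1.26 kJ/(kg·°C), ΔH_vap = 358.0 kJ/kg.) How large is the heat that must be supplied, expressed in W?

liquid 37.1→80.7 °C: 80.224 kJ/kg
vaporisation at 80.7 °C: 358 kJ/kg
vapour 80.7→143 °C: 78.498 kJ/kg
Δh = 80.224 + 358 + 78.498 = 516.72 kJ/kg
Q = ṁ·Δh = 1413 kg/h × 516.72 kJ/kg = 730130 kJ/h
|Q| = 202.81 kW = 202810 W

Q = 203000 W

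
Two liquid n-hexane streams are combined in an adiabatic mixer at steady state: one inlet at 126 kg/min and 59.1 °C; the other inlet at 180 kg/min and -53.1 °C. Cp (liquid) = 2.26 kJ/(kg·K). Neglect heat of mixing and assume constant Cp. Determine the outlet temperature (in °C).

Adiabatic, steady state ⇒ Σ ṁᵢCp,ᵢ(T_out − Tᵢ) = 0
T_out = Σ ṁᵢCp,ᵢTᵢ / Σ ṁᵢCp,ᵢ
      = -4771.8 / 691.56 = -6.9 °C

T_out = -6.90 °C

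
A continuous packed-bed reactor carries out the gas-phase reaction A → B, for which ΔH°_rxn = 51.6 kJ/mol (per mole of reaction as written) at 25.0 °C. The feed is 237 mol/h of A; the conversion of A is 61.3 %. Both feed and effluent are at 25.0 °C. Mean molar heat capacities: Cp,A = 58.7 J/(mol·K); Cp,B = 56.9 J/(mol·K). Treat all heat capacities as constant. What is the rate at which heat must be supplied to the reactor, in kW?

Extent of reaction ξ = 0.613 × 237 = 145.28 mol/h
Reaction term: ξ·ΔH°_rxn = 145.28 × 51.6 = 7496.5 kJ/h
Q = ΔH = 7496.5 kJ/h = 2.0824 kW
Heat supplied = 2.0824 kW

Q_in = 2.08 kW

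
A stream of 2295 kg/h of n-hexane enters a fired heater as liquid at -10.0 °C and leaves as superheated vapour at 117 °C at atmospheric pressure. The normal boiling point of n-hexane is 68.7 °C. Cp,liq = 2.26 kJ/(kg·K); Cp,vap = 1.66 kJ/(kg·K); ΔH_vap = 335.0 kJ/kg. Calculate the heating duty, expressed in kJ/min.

Q = 22700 kJ/min

liquid -10.0→68.7 °C: 177.86 kJ/kg
vaporisation at 68.7 °C: 335 kJ/kg
vapour 68.7→117 °C: 80.178 kJ/kg
Δh = 177.86 + 335 + 80.178 = 593.04 kJ/kg
Q = ṁ·Δh = 2295 kg/h × 593.04 kJ/kg = 1.361e+06 kJ/h
|Q| = 378.06 kW = 22684 kJ/min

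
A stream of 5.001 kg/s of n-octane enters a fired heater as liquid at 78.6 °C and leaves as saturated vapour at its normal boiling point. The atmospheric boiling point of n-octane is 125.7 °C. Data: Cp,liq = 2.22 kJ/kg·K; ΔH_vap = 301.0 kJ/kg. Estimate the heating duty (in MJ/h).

liquid 78.6→125.7 °C: 104.56 kJ/kg
vaporisation at 125.7 °C: 301 kJ/kg
Δh = 104.56 + 301 = 405.56 kJ/kg
Q = ṁ·Δh = 5.001 kg/s × 405.56 kJ/kg = 2028.2 kJ/s
|Q| = 2028.2 kW = 7301.6 MJ/h

Q = 7300 MJ/h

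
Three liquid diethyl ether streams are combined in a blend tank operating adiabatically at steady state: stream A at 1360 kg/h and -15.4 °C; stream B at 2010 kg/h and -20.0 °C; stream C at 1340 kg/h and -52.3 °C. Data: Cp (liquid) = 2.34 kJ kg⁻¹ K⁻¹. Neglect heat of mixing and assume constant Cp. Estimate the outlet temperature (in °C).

T_out = -27.9 °C

No heat crosses the boundary, so H_out = H_in.
Σ ṁᵢCp,ᵢTᵢ = 1360×2.34×-15.4 + 2010×2.34×-20.0 + 1340×2.34×-52.3 = -307070
Σ ṁᵢCp,ᵢ = 1360×2.34 + 2010×2.34 + 1340×2.34 = 11021
T_out = -307070 / 11021 = -27.861 °C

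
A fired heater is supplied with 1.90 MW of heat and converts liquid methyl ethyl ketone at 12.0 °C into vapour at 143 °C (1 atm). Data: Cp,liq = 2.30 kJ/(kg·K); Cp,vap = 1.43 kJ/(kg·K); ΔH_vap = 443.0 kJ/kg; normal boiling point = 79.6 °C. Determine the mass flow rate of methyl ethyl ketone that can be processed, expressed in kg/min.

Δh = 2.30×(79.6−12.0) + 443.0 + 1.43×(143−79.6) = 689.14 kJ/kg
Q = 1.90 MW = 1900 kJ/s = 114000 kJ/min
ṁ = Q/Δh = 114000 / 689.14 = 165.42 kg/min

ṁ = 165 kg/min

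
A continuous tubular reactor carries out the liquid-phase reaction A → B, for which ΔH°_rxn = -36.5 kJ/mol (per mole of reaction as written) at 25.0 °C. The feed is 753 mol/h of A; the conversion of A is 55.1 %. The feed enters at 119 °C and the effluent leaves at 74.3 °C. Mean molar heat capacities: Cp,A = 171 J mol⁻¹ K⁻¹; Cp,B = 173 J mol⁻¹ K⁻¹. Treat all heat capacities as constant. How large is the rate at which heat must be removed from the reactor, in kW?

Q_out = 5.79 kW

Extent of reaction ξ = 0.551 × 753 = 414.9 mol/h
Reaction term: ξ·ΔH°_rxn = 414.9 × -36.5 = -15144 kJ/h
Sensible, feed 119→25 °C: -12104 kJ/h
Outlet flows (mol/h): A 338.1, B 414.9
Sensible, products 25→74.3 °C: 6388.9 kJ/h
Q = ΔH = -20859 kJ/h = -5.7941 kW
Heat removed = 5.7941 kW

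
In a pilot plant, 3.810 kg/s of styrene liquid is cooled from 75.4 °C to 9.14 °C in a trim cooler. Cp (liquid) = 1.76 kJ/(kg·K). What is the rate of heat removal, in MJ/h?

Q_c = 1600 MJ/h

Q = ṁ·Cp·ΔT = 3.810 × 1.76 × (9.14 − 75.4) = -444.31 kJ/s
Cooling duty = 1599.5 MJ/h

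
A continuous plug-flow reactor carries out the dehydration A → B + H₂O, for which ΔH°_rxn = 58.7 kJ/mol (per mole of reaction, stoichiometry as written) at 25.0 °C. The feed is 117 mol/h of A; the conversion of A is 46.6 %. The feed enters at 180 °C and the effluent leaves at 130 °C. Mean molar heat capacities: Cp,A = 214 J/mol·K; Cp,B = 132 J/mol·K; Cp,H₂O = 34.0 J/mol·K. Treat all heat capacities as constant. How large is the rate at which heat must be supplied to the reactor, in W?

Q_in = 465 W

Extent of reaction ξ = 0.466 × 117 = 54.522 mol/h
Reaction term: ξ·ΔH°_rxn = 54.522 × 58.7 = 3200.4 kJ/h
Sensible, feed 180→25 °C: -3880.9 kJ/h
Outlet flows (mol/h): A 62.478, B 54.522, H₂O 54.522
Sensible, products 25→130 °C: 2354.2 kJ/h
Q = ΔH = 1673.8 kJ/h = 0.46493 kW
Heat supplied = 464.93 W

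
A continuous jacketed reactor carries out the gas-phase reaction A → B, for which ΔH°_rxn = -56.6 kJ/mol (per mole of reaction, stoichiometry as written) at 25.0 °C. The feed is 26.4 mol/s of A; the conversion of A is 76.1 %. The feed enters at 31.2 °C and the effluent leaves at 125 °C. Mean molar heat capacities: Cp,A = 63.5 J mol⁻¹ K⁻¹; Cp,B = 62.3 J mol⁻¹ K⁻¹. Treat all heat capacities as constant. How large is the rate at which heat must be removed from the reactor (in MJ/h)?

Extent of reaction ξ = 0.761 × 26.4 = 20.09 mol/s
Reaction term: ξ·ΔH°_rxn = 20.09 × -56.6 = -1137.1 kJ/s
Sensible, feed 31.2→25 °C: -10.394 kJ/s
Outlet flows (mol/s): A 6.3096, B 20.09
Sensible, products 25→125 °C: 165.23 kJ/s
Q = ΔH = -982.28 kJ/s = -982.28 kW
Heat removed = 3536.2 MJ/h

Q_out = 3540 MJ/h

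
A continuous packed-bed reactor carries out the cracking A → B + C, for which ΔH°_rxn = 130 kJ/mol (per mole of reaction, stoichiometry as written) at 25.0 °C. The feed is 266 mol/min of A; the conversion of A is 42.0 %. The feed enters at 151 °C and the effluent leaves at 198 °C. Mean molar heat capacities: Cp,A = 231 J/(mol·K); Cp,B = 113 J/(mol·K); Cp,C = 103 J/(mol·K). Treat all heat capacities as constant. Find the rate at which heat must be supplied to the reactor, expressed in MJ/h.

Q_in = 1030 MJ/h

Extent of reaction ξ = 0.420 × 266 = 111.72 mol/min
Reaction term: ξ·ΔH°_rxn = 111.72 × 130 = 14524 kJ/min
Sensible, feed 151→25 °C: -7742.2 kJ/min
Outlet flows (mol/min): A 154.28, B 111.72, C 111.72
Sensible, products 25→198 °C: 10340 kJ/min
Q = ΔH = 17122 kJ/min = 285.36 kW
Heat supplied = 1027.3 MJ/h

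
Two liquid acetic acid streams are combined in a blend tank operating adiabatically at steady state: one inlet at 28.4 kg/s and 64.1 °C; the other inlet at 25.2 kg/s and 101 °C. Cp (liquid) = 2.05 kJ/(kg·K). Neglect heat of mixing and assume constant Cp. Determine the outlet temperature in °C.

Adiabatic, steady state ⇒ Σ ṁᵢCp,ᵢ(T_out − Tᵢ) = 0
Σ ṁᵢCp,ᵢTᵢ = 28.4×2.05×64.1 + 25.2×2.05×101 = 8949.6
Σ ṁᵢCp,ᵢ = 28.4×2.05 + 25.2×2.05 = 109.88
T_out = 8949.6 / 109.88 = 81.449 °C

T_out = 81.4 °C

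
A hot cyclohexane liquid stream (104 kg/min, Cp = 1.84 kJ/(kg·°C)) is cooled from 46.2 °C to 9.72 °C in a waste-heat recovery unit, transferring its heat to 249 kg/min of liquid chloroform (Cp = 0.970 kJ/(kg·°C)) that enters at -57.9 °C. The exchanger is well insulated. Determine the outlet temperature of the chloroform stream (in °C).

Heat released by hot stream: Q = 104 × 1.84 × (46.2 − 9.72) = 6980.8 kJ/min
Energy balance on cold side (adiabatic exchanger): Q = ṁ_c·Cp_c·(T_c,out − T_c,in)
T_c,out = -57.9 + 6980.8/(249 × 0.970) = -28.998 °C

T_c,out = -29.0 °C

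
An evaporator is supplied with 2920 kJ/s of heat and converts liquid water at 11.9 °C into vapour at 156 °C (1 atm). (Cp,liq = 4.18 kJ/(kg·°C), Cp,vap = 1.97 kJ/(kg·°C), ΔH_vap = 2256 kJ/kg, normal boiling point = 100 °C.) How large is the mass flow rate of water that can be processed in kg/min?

ṁ = 64.1 kg/min

Δh = 4.18×(100−11.9) + 2256 + 1.97×(156−100) = 2734.6 kJ/kg
Q = 2920 kJ/s = 2920 kJ/s = 175200 kJ/min
ṁ = Q/Δh = 175200 / 2734.6 = 64.068 kg/min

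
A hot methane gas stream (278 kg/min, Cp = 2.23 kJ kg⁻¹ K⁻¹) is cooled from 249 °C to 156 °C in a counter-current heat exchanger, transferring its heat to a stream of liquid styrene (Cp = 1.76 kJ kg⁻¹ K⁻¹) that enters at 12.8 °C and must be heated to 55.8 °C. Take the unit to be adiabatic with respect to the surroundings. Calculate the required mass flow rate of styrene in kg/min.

Heat released by hot stream: Q = 278 × 2.23 × (249 − 156) = 57654 kJ/min
Energy balance on cold side (adiabatic exchanger): Q = ṁ_c·Cp_c·(T_c,out − T_c,in)
ṁ_c = 57654 / [1.76 × (55.8 − 12.8)] = 761.82 kg/min

ṁ_c = 762 kg/min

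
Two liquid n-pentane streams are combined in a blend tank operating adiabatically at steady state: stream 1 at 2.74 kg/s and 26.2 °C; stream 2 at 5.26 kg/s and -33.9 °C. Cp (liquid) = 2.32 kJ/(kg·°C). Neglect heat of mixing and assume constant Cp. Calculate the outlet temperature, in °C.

Energy balance with Q = 0: Σ ṁᵢCp,ᵢ(T_out − Tᵢ) = 0
T_out = Σ ṁᵢCp,ᵢTᵢ / Σ ṁᵢCp,ᵢ
      = -247.14 / 18.56 = -13.316 °C

T_out = -13.3 °C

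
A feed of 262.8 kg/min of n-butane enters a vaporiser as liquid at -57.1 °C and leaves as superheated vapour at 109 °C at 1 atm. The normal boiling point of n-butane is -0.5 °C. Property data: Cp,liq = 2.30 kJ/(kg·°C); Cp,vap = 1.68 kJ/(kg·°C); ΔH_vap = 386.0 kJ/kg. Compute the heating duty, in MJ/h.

liquid -57.1→-0.5 °C: 130.18 kJ/kg
vaporisation at -0.5 °C: 386 kJ/kg
vapour -0.5→109 °C: 183.96 kJ/kg
Δh = 130.18 + 386 + 183.96 = 700.14 kJ/kg
Q = ṁ·Δh = 262.8 kg/min × 700.14 kJ/kg = 184000 kJ/min
|Q| = 3066.6 kW = 11040 MJ/h

Q = 11000 MJ/h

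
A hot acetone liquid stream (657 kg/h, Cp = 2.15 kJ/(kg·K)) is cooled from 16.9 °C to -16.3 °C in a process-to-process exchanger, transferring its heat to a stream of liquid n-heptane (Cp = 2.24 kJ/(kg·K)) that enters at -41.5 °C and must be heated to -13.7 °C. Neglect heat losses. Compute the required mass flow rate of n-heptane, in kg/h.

ṁ_c = 753 kg/h

Heat released by hot stream: Q = 657 × 2.15 × (16.9 − -16.3) = 46897 kJ/h
Energy balance on cold side (adiabatic exchanger): Q = ṁ_c·Cp_c·(T_c,out − T_c,in)
ṁ_c = 46897 / [2.24 × (-13.7 − -41.5)] = 753.09 kg/h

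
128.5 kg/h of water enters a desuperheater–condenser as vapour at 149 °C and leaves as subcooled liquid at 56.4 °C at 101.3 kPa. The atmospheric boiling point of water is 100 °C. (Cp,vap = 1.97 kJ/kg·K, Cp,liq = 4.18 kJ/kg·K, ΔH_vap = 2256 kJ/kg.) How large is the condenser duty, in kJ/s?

vapour 149→100 °C: -96.53 kJ/kg
condensation at 100 °C: -2256 kJ/kg
liquid 100→56.4 °C: -182.25 kJ/kg
Δh = -96.53 + -2256 + -182.25 = -2534.8 kJ/kg
Q = ṁ·Δh = 128.5 kg/h × -2534.8 kJ/kg = -325720 kJ/h
|Q| = 90.477 kW

Q_c = 90.5 kJ/s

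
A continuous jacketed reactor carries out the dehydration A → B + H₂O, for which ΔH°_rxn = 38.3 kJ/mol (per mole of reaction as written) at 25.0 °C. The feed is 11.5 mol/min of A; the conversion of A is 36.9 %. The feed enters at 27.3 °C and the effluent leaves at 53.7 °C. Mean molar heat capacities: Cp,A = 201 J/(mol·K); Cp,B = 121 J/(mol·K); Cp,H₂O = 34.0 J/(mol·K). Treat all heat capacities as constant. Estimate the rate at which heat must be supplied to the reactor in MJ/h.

Q_in = 13.1 MJ/h

Extent of reaction ξ = 0.369 × 11.5 = 4.2435 mol/min
Reaction term: ξ·ΔH°_rxn = 4.2435 × 38.3 = 162.53 kJ/min
Sensible, feed 27.3→25 °C: -5.3165 kJ/min
Outlet flows (mol/min): A 7.2565, B 4.2435, H₂O 4.2435
Sensible, products 25→53.7 °C: 60.738 kJ/min
Q = ΔH = 217.95 kJ/min = 3.6325 kW
Heat supplied = 13.077 MJ/h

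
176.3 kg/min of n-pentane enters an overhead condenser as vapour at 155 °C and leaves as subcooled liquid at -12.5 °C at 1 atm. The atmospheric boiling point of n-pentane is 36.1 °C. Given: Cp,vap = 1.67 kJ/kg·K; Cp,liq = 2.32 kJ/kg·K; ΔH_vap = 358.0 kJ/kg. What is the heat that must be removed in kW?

vapour 155→36.1 °C: -198.56 kJ/kg
condensation at 36.1 °C: -358 kJ/kg
liquid 36.1→-12.5 °C: -112.75 kJ/kg
Δh = -198.56 + -358 + -112.75 = -669.31 kJ/kg
Q = ṁ·Δh = 176.3 kg/min × -669.31 kJ/kg = -118000 kJ/min
|Q| = 1966.7 kW

Q_c = 1970 kW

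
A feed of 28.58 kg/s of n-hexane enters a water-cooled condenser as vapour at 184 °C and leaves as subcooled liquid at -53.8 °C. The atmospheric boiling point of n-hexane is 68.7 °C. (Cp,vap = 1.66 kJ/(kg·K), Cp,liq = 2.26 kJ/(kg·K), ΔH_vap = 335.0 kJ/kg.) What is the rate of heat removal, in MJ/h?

vapour 184→68.7 °C: -191.4 kJ/kg
condensation at 68.7 °C: -335 kJ/kg
liquid 68.7→-53.8 °C: -276.85 kJ/kg
Δh = -191.4 + -335 + -276.85 = -803.25 kJ/kg
Q = ṁ·Δh = 28.58 kg/s × -803.25 kJ/kg = -22957 kJ/s
|Q| = 22957 kW = 82645 MJ/h

Q_c = 82600 MJ/h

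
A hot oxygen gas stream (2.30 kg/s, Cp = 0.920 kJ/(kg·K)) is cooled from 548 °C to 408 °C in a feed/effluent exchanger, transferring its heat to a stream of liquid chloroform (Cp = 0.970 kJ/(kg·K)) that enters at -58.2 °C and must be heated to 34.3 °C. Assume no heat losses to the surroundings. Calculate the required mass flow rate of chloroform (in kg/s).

Heat released by hot stream: Q = 2.30 × 0.920 × (548 − 408) = 296.24 kJ/s
Energy balance on cold side (adiabatic exchanger): Q = ṁ_c·Cp_c·(T_c,out − T_c,in)
ṁ_c = 296.24 / [0.970 × (34.3 − -58.2)] = 3.3016 kg/s

ṁ_c = 3.30 kg/s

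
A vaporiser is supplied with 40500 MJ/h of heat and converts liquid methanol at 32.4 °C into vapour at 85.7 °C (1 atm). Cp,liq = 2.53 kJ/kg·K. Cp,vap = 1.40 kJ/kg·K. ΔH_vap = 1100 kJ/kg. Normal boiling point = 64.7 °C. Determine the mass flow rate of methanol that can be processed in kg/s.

ṁ = 9.29 kg/s

Δh = 2.53×(64.7−32.4) + 1100 + 1.40×(85.7−64.7) = 1211.1 kJ/kg
Q = 40500 MJ/h = 11250 kJ/s = 11250 kJ/s
ṁ = Q/Δh = 11250 / 1211.1 = 9.2889 kg/s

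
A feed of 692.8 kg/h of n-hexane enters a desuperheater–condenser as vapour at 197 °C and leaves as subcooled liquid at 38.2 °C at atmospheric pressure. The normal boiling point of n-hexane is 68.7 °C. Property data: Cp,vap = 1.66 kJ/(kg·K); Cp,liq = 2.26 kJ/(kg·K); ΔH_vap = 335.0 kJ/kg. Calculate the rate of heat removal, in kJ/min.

Q_c = 7120 kJ/min

vapour 197→68.7 °C: -212.98 kJ/kg
condensation at 68.7 °C: -335 kJ/kg
liquid 68.7→38.2 °C: -68.93 kJ/kg
Δh = -212.98 + -335 + -68.93 = -616.91 kJ/kg
Q = ṁ·Δh = 692.8 kg/h × -616.91 kJ/kg = -427390 kJ/h
|Q| = 118.72 kW = 7123.2 kJ/min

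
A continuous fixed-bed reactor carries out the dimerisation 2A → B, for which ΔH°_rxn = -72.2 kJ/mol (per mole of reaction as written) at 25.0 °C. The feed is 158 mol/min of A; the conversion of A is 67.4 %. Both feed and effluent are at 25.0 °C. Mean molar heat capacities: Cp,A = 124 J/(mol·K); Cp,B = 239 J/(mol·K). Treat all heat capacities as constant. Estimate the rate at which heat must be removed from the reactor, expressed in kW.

Extent of reaction ξ = 0.674 × 158 / 2 = 53.246 mol/min
Reaction term: ξ·ΔH°_rxn = 53.246 × -72.2 = -3844.4 kJ/min
Q = ΔH = -3844.4 kJ/min = -64.073 kW
Heat removed = 64.073 kW

Q_out = 64.1 kW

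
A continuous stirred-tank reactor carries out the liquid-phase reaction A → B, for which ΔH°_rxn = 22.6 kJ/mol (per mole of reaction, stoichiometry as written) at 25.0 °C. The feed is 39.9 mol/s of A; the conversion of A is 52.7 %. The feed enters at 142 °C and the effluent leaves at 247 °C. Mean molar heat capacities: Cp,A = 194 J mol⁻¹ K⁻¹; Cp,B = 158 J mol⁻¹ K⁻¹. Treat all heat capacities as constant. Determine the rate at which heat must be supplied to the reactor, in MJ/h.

Extent of reaction ξ = 0.527 × 39.9 = 21.027 mol/s
Reaction term: ξ·ΔH°_rxn = 21.027 × 22.6 = 475.22 kJ/s
Sensible, feed 142→25 °C: -905.65 kJ/s
Outlet flows (mol/s): A 18.873, B 21.027
Sensible, products 25→247 °C: 1550.4 kJ/s
Q = ΔH = 1119.9 kJ/s = 1119.9 kW
Heat supplied = 4031.7 MJ/h

Q_in = 4030 MJ/h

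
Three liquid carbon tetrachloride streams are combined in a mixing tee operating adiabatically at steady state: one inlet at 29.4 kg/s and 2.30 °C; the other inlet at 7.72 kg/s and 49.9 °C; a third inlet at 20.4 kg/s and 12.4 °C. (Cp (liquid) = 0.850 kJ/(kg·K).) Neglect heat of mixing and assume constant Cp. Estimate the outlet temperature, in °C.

Adiabatic, steady state ⇒ Σ ṁᵢCp,ᵢ(T_out − Tᵢ) = 0
Σ ṁᵢCp,ᵢTᵢ = 29.4×0.850×2.30 + 7.72×0.850×49.9 + 20.4×0.850×12.4 = 599.94
Σ ṁᵢCp,ᵢ = 29.4×0.850 + 7.72×0.850 + 20.4×0.850 = 48.892
T_out = 599.94 / 48.892 = 12.271 °C

T_out = 12.3 °C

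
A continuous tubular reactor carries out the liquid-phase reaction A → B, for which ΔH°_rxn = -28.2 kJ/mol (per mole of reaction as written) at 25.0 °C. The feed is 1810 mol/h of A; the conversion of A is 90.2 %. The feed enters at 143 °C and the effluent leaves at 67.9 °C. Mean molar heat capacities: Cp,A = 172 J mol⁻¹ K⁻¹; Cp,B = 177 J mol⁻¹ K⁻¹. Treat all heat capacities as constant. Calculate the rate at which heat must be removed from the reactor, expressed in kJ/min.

Q_out = 1150 kJ/min

Extent of reaction ξ = 0.902 × 1810 = 1632.6 mol/h
Reaction term: ξ·ΔH°_rxn = 1632.6 × -28.2 = -46040 kJ/h
Sensible, feed 143→25 °C: -36736 kJ/h
Outlet flows (mol/h): A 177.38, B 1632.6
Sensible, products 25→67.9 °C: 13706 kJ/h
Q = ΔH = -69070 kJ/h = -19.186 kW
Heat removed = 1151.2 kJ/min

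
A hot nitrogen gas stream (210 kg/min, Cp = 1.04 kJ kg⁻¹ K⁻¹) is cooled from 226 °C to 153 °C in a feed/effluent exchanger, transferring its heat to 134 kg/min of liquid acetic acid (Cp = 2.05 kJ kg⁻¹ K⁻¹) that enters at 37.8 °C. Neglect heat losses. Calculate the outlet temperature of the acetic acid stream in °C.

T_c,out = 95.8 °C

Heat released by hot stream: Q = 210 × 1.04 × (226 − 153) = 15943 kJ/min
Energy balance on cold side (adiabatic exchanger): Q = ṁ_c·Cp_c·(T_c,out − T_c,in)
T_c,out = 37.8 + 15943/(134 × 2.05) = 95.839 °C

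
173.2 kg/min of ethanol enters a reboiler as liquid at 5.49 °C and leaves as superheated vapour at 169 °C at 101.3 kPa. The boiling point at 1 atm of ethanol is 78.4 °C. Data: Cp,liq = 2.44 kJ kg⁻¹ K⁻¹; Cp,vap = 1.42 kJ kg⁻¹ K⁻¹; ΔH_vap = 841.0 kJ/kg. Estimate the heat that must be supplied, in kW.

liquid 5.49→78.4 °C: 177.9 kJ/kg
vaporisation at 78.4 °C: 841 kJ/kg
vapour 78.4→169 °C: 128.65 kJ/kg
Δh = 177.9 + 841 + 128.65 = 1147.6 kJ/kg
Q = ṁ·Δh = 173.2 kg/min × 1147.6 kJ/kg = 198760 kJ/min
|Q| = 3312.6 kW

Q = 3310 kW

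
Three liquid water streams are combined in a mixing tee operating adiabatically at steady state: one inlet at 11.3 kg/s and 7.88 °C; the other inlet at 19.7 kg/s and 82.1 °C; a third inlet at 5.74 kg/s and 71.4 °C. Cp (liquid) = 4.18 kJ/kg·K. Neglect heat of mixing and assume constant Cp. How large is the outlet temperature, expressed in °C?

Energy balance with Q = 0: Σ ṁᵢCp,ᵢ(T_out − Tᵢ) = 0
T_out = Σ ṁᵢCp,ᵢTᵢ / Σ ṁᵢCp,ᵢ
      = 8845.9 / 153.57 = 57.601 °C

T_out = 57.6 °C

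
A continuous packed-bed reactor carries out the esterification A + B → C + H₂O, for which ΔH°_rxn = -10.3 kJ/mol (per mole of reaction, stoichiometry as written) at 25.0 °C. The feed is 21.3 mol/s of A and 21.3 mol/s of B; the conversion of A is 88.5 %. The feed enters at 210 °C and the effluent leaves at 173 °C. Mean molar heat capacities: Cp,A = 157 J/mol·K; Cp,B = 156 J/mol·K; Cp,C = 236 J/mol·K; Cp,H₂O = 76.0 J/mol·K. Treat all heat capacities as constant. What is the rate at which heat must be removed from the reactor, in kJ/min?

Extent of reaction ξ = 0.885 × 21.3 = 18.851 mol/s
Reaction term: ξ·ΔH°_rxn = 18.851 × -10.3 = -194.16 kJ/s
Sensible, feed 210→25 °C: -1233.4 kJ/s
Outlet flows (mol/s): A 2.4495, B 2.4495, C 18.851, H₂O 18.851
Sensible, products 25→173 °C: 983.91 kJ/s
Q = ΔH = -443.63 kJ/s = -443.63 kW
Heat removed = 26618 kJ/min

Q_out = 26600 kJ/min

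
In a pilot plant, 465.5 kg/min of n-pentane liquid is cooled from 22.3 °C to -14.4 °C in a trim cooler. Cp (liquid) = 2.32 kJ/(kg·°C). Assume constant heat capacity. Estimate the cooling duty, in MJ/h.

Q = ṁ·Cp·ΔT = 465.5 × 2.32 × (-14.4 − 22.3) = -39635 kJ/min
Converting: 39635 / 60 s = 660.58 kW
Cooling duty = 2378.1 MJ/h

Q_c = 2380 MJ/h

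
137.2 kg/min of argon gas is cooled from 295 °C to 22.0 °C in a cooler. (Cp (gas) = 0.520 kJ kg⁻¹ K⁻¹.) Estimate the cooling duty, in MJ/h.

Q_c = 1170 MJ/h

Q = ṁ·Cp·ΔT = 137.2 × 0.520 × (22.0 − 295) = -19477 kJ/min
Converting: 19477 / 60 s = 324.62 kW
Cooling duty = 1168.6 MJ/h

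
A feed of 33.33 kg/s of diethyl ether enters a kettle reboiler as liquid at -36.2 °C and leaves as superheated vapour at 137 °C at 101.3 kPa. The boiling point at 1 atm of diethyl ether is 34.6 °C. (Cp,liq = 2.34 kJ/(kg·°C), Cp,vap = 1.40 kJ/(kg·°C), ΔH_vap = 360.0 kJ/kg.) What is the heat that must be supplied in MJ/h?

liquid -36.2→34.6 °C: 165.67 kJ/kg
vaporisation at 34.6 °C: 360 kJ/kg
vapour 34.6→137 °C: 143.36 kJ/kg
Δh = 165.67 + 360 + 143.36 = 669.03 kJ/kg
Q = ṁ·Δh = 33.33 kg/s × 669.03 kJ/kg = 22299 kJ/s
|Q| = 22299 kW = 80276 MJ/h

Q = 80300 MJ/h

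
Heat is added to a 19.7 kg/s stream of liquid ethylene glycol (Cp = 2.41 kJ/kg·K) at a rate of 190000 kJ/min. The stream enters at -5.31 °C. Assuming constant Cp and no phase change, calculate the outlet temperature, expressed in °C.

T_out = 61.4 °C

Q = 190000 kJ/min = 3166.7 kJ/s
ΔT = Q/(ṁ·Cp) = 3166.7/(19.7×2.41) = 66.699 K
T_out = -5.31 + 66.699 = 61.389 °C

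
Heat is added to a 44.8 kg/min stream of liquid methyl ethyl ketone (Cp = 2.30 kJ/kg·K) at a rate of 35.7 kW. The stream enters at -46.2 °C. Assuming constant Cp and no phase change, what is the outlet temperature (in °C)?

T_out = -25.4 °C

Q = 35.7 kW = 2142 kJ/min
ΔT = Q/(ṁ·Cp) = 2142/(44.8×2.30) = 20.788 K
T_out = -46.2 + 20.788 = -25.412 °C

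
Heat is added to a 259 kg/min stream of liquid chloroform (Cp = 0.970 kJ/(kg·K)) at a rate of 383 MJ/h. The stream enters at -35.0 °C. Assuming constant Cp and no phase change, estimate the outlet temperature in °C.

Q = 383 MJ/h = 6383.3 kJ/min
ΔT = Q/(ṁ·Cp) = 6383.3/(259×0.970) = 25.408 K
T_out = -35.0 + 25.408 = -9.5917 °C

T_out = -9.59 °C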